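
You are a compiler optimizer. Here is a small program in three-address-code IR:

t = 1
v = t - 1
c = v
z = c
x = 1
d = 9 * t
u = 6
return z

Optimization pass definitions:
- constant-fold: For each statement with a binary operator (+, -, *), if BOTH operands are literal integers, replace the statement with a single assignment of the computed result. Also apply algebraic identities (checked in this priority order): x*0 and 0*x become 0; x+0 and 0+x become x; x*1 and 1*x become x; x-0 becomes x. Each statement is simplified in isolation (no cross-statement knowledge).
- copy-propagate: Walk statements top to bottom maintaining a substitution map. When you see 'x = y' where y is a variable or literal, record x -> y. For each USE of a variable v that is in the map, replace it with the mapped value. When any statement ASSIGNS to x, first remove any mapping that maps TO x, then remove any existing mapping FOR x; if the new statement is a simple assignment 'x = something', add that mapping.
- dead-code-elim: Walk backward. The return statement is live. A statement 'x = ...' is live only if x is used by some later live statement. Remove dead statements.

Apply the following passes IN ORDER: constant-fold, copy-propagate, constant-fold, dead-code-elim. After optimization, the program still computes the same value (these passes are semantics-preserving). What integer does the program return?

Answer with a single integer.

Initial IR:
  t = 1
  v = t - 1
  c = v
  z = c
  x = 1
  d = 9 * t
  u = 6
  return z
After constant-fold (8 stmts):
  t = 1
  v = t - 1
  c = v
  z = c
  x = 1
  d = 9 * t
  u = 6
  return z
After copy-propagate (8 stmts):
  t = 1
  v = 1 - 1
  c = v
  z = v
  x = 1
  d = 9 * 1
  u = 6
  return v
After constant-fold (8 stmts):
  t = 1
  v = 0
  c = v
  z = v
  x = 1
  d = 9
  u = 6
  return v
After dead-code-elim (2 stmts):
  v = 0
  return v
Evaluate:
  t = 1  =>  t = 1
  v = t - 1  =>  v = 0
  c = v  =>  c = 0
  z = c  =>  z = 0
  x = 1  =>  x = 1
  d = 9 * t  =>  d = 9
  u = 6  =>  u = 6
  return z = 0

Answer: 0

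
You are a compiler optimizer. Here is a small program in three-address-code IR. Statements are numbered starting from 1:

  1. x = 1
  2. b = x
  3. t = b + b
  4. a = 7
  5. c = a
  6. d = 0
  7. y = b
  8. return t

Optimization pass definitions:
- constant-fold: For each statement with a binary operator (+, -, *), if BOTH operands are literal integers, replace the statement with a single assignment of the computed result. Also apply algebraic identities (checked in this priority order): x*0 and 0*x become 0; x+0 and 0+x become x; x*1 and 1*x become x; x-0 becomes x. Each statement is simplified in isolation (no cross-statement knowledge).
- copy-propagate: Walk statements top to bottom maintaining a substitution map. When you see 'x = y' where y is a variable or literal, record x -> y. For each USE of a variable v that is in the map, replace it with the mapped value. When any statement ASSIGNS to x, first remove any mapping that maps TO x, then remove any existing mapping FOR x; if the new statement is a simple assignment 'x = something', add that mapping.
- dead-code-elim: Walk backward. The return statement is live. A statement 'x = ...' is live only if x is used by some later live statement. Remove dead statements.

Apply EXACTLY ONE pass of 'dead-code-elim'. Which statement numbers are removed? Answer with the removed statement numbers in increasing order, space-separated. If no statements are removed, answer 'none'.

Backward liveness scan:
Stmt 1 'x = 1': KEEP (x is live); live-in = []
Stmt 2 'b = x': KEEP (b is live); live-in = ['x']
Stmt 3 't = b + b': KEEP (t is live); live-in = ['b']
Stmt 4 'a = 7': DEAD (a not in live set ['t'])
Stmt 5 'c = a': DEAD (c not in live set ['t'])
Stmt 6 'd = 0': DEAD (d not in live set ['t'])
Stmt 7 'y = b': DEAD (y not in live set ['t'])
Stmt 8 'return t': KEEP (return); live-in = ['t']
Removed statement numbers: [4, 5, 6, 7]
Surviving IR:
  x = 1
  b = x
  t = b + b
  return t

Answer: 4 5 6 7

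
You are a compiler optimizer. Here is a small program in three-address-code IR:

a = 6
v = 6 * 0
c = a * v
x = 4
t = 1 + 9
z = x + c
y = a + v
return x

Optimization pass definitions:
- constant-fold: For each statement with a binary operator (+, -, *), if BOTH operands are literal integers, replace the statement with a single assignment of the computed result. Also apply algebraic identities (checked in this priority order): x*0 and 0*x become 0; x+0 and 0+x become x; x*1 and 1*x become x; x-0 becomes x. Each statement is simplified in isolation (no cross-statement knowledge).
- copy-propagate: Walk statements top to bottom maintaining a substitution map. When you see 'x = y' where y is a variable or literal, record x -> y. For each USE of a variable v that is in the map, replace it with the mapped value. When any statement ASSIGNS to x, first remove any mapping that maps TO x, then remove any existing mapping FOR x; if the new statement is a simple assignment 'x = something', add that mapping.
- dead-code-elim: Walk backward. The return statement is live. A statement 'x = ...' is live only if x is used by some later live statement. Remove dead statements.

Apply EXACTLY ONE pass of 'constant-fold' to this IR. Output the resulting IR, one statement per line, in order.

Answer: a = 6
v = 0
c = a * v
x = 4
t = 10
z = x + c
y = a + v
return x

Derivation:
Applying constant-fold statement-by-statement:
  [1] a = 6  (unchanged)
  [2] v = 6 * 0  -> v = 0
  [3] c = a * v  (unchanged)
  [4] x = 4  (unchanged)
  [5] t = 1 + 9  -> t = 10
  [6] z = x + c  (unchanged)
  [7] y = a + v  (unchanged)
  [8] return x  (unchanged)
Result (8 stmts):
  a = 6
  v = 0
  c = a * v
  x = 4
  t = 10
  z = x + c
  y = a + v
  return x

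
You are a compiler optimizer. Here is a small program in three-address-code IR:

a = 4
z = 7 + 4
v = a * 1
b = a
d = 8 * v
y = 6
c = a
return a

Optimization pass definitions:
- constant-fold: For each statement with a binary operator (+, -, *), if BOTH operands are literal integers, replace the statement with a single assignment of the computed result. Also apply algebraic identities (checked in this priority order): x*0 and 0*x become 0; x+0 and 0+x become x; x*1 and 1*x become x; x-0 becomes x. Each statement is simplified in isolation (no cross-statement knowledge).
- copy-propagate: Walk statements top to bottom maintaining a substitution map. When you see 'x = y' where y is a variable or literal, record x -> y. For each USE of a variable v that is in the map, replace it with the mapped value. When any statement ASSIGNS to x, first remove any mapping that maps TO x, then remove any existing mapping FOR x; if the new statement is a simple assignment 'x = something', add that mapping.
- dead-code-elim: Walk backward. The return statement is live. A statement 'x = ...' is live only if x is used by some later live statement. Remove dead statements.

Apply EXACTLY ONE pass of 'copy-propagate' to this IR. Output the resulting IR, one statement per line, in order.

Applying copy-propagate statement-by-statement:
  [1] a = 4  (unchanged)
  [2] z = 7 + 4  (unchanged)
  [3] v = a * 1  -> v = 4 * 1
  [4] b = a  -> b = 4
  [5] d = 8 * v  (unchanged)
  [6] y = 6  (unchanged)
  [7] c = a  -> c = 4
  [8] return a  -> return 4
Result (8 stmts):
  a = 4
  z = 7 + 4
  v = 4 * 1
  b = 4
  d = 8 * v
  y = 6
  c = 4
  return 4

Answer: a = 4
z = 7 + 4
v = 4 * 1
b = 4
d = 8 * v
y = 6
c = 4
return 4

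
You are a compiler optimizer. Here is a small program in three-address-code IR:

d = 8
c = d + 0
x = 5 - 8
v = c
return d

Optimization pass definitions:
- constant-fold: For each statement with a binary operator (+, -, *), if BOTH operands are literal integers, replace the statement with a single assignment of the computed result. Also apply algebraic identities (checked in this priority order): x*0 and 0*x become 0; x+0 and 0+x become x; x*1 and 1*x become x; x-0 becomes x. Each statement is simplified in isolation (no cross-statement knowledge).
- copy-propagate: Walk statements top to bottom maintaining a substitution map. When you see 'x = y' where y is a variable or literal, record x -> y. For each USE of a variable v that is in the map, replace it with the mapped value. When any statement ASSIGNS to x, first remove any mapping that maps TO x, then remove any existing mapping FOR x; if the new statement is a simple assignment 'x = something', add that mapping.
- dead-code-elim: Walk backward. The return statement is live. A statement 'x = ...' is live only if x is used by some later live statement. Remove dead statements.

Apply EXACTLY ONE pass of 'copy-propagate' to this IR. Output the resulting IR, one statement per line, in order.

Answer: d = 8
c = 8 + 0
x = 5 - 8
v = c
return 8

Derivation:
Applying copy-propagate statement-by-statement:
  [1] d = 8  (unchanged)
  [2] c = d + 0  -> c = 8 + 0
  [3] x = 5 - 8  (unchanged)
  [4] v = c  (unchanged)
  [5] return d  -> return 8
Result (5 stmts):
  d = 8
  c = 8 + 0
  x = 5 - 8
  v = c
  return 8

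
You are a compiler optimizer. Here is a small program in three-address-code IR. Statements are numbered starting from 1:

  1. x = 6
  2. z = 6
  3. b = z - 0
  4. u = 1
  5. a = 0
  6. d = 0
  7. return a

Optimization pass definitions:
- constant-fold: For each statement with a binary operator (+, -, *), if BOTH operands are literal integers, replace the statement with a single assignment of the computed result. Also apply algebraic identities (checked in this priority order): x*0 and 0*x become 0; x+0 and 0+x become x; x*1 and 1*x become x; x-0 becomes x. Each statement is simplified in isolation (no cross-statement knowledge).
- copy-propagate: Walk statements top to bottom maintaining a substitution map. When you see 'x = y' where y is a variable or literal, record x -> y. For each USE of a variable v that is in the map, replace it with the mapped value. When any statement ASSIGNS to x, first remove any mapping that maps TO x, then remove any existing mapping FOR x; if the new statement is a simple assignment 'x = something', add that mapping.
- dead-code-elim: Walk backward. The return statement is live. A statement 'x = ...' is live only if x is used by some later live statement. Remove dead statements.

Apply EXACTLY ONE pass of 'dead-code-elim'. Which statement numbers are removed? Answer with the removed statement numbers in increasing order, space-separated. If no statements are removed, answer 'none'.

Answer: 1 2 3 4 6

Derivation:
Backward liveness scan:
Stmt 1 'x = 6': DEAD (x not in live set [])
Stmt 2 'z = 6': DEAD (z not in live set [])
Stmt 3 'b = z - 0': DEAD (b not in live set [])
Stmt 4 'u = 1': DEAD (u not in live set [])
Stmt 5 'a = 0': KEEP (a is live); live-in = []
Stmt 6 'd = 0': DEAD (d not in live set ['a'])
Stmt 7 'return a': KEEP (return); live-in = ['a']
Removed statement numbers: [1, 2, 3, 4, 6]
Surviving IR:
  a = 0
  return a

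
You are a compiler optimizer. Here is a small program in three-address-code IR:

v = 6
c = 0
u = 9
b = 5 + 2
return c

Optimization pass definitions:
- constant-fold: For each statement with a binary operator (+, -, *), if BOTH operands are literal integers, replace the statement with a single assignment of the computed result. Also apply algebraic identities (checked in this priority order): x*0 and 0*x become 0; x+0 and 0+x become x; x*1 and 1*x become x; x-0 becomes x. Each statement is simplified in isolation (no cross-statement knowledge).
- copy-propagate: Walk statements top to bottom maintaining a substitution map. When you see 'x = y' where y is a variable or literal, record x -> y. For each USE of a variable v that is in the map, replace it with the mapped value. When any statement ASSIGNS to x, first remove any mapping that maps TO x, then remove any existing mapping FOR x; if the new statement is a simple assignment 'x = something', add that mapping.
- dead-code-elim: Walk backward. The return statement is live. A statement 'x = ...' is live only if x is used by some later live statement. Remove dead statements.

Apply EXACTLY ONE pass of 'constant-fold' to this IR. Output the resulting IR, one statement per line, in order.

Answer: v = 6
c = 0
u = 9
b = 7
return c

Derivation:
Applying constant-fold statement-by-statement:
  [1] v = 6  (unchanged)
  [2] c = 0  (unchanged)
  [3] u = 9  (unchanged)
  [4] b = 5 + 2  -> b = 7
  [5] return c  (unchanged)
Result (5 stmts):
  v = 6
  c = 0
  u = 9
  b = 7
  return c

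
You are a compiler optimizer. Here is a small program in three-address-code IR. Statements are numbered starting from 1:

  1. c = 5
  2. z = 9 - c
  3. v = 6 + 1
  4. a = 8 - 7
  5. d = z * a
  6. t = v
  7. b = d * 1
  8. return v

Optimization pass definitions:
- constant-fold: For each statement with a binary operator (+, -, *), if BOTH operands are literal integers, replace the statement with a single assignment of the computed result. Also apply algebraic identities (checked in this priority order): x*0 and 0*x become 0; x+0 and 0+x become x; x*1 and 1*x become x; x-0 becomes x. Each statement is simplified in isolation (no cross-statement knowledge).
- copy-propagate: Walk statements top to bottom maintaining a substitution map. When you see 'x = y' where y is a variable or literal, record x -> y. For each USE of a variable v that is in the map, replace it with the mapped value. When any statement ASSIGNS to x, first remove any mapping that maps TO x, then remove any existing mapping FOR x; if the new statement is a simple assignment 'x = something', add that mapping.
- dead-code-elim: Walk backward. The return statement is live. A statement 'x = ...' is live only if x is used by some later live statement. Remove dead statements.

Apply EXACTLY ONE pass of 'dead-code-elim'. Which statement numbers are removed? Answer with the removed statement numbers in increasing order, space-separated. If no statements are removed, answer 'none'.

Backward liveness scan:
Stmt 1 'c = 5': DEAD (c not in live set [])
Stmt 2 'z = 9 - c': DEAD (z not in live set [])
Stmt 3 'v = 6 + 1': KEEP (v is live); live-in = []
Stmt 4 'a = 8 - 7': DEAD (a not in live set ['v'])
Stmt 5 'd = z * a': DEAD (d not in live set ['v'])
Stmt 6 't = v': DEAD (t not in live set ['v'])
Stmt 7 'b = d * 1': DEAD (b not in live set ['v'])
Stmt 8 'return v': KEEP (return); live-in = ['v']
Removed statement numbers: [1, 2, 4, 5, 6, 7]
Surviving IR:
  v = 6 + 1
  return v

Answer: 1 2 4 5 6 7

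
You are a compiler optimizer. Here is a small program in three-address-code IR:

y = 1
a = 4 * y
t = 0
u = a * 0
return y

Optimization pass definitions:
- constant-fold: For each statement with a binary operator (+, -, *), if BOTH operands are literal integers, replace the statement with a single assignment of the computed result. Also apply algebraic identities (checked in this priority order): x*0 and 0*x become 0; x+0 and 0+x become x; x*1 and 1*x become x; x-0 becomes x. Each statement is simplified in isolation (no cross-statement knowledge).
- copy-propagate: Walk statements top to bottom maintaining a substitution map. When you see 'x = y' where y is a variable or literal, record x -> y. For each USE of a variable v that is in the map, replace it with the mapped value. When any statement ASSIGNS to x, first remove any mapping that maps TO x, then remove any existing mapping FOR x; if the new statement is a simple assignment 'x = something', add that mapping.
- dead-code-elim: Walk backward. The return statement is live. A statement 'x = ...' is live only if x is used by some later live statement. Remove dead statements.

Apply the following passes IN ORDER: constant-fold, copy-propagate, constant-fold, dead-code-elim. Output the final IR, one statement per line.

Answer: return 1

Derivation:
Initial IR:
  y = 1
  a = 4 * y
  t = 0
  u = a * 0
  return y
After constant-fold (5 stmts):
  y = 1
  a = 4 * y
  t = 0
  u = 0
  return y
After copy-propagate (5 stmts):
  y = 1
  a = 4 * 1
  t = 0
  u = 0
  return 1
After constant-fold (5 stmts):
  y = 1
  a = 4
  t = 0
  u = 0
  return 1
After dead-code-elim (1 stmts):
  return 1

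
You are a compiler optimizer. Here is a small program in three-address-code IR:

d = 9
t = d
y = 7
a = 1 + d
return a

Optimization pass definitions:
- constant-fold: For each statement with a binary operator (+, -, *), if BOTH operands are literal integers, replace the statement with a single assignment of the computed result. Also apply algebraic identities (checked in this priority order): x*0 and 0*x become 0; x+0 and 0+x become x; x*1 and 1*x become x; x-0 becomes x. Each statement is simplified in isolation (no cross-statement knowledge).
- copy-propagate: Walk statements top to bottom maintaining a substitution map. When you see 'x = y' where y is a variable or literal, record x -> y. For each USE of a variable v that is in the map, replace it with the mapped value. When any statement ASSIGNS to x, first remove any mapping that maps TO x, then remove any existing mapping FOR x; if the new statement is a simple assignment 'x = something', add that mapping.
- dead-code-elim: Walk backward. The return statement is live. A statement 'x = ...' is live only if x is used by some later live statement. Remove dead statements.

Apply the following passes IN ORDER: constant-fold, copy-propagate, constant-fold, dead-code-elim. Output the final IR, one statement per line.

Initial IR:
  d = 9
  t = d
  y = 7
  a = 1 + d
  return a
After constant-fold (5 stmts):
  d = 9
  t = d
  y = 7
  a = 1 + d
  return a
After copy-propagate (5 stmts):
  d = 9
  t = 9
  y = 7
  a = 1 + 9
  return a
After constant-fold (5 stmts):
  d = 9
  t = 9
  y = 7
  a = 10
  return a
After dead-code-elim (2 stmts):
  a = 10
  return a

Answer: a = 10
return a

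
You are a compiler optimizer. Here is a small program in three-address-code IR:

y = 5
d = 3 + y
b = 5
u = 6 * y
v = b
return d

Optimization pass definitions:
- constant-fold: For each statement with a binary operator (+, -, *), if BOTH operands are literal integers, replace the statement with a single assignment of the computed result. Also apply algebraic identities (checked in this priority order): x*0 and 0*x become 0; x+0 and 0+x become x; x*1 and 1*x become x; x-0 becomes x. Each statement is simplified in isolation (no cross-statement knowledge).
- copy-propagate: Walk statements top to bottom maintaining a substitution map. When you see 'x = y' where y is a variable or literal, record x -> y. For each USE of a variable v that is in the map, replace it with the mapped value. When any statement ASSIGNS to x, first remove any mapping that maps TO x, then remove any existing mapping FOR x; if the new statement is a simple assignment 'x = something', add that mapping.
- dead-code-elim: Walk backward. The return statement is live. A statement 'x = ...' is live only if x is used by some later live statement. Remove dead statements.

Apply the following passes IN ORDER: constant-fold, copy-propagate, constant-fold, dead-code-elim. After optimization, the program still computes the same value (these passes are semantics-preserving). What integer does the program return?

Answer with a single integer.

Answer: 8

Derivation:
Initial IR:
  y = 5
  d = 3 + y
  b = 5
  u = 6 * y
  v = b
  return d
After constant-fold (6 stmts):
  y = 5
  d = 3 + y
  b = 5
  u = 6 * y
  v = b
  return d
After copy-propagate (6 stmts):
  y = 5
  d = 3 + 5
  b = 5
  u = 6 * 5
  v = 5
  return d
After constant-fold (6 stmts):
  y = 5
  d = 8
  b = 5
  u = 30
  v = 5
  return d
After dead-code-elim (2 stmts):
  d = 8
  return d
Evaluate:
  y = 5  =>  y = 5
  d = 3 + y  =>  d = 8
  b = 5  =>  b = 5
  u = 6 * y  =>  u = 30
  v = b  =>  v = 5
  return d = 8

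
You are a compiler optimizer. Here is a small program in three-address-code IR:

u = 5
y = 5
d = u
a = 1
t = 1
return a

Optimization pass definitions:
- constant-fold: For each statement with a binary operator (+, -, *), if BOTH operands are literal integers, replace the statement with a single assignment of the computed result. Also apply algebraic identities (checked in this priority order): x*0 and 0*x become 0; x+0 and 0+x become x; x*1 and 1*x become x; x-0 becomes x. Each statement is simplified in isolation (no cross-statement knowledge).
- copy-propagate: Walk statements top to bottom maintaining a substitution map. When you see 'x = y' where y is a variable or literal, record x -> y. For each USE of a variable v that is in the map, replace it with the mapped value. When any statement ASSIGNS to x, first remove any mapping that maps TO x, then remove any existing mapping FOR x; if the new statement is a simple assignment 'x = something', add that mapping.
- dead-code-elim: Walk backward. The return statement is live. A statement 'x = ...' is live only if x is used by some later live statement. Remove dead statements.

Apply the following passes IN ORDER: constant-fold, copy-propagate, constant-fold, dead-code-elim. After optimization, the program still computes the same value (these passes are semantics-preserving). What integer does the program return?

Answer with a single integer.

Answer: 1

Derivation:
Initial IR:
  u = 5
  y = 5
  d = u
  a = 1
  t = 1
  return a
After constant-fold (6 stmts):
  u = 5
  y = 5
  d = u
  a = 1
  t = 1
  return a
After copy-propagate (6 stmts):
  u = 5
  y = 5
  d = 5
  a = 1
  t = 1
  return 1
After constant-fold (6 stmts):
  u = 5
  y = 5
  d = 5
  a = 1
  t = 1
  return 1
After dead-code-elim (1 stmts):
  return 1
Evaluate:
  u = 5  =>  u = 5
  y = 5  =>  y = 5
  d = u  =>  d = 5
  a = 1  =>  a = 1
  t = 1  =>  t = 1
  return a = 1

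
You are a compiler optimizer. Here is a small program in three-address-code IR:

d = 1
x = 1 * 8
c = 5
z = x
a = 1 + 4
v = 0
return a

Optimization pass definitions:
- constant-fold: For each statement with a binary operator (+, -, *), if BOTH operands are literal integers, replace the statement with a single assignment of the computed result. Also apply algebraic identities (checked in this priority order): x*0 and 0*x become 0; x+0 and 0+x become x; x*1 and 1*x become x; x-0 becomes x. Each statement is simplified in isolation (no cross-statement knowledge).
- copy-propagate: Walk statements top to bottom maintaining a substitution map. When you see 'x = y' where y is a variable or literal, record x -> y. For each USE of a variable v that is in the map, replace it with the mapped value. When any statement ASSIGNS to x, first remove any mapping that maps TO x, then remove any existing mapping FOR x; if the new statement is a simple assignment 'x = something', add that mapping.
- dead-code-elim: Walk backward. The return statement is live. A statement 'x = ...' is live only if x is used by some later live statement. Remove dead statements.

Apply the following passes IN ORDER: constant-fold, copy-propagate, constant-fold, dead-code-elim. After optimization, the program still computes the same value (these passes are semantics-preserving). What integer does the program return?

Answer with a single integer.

Initial IR:
  d = 1
  x = 1 * 8
  c = 5
  z = x
  a = 1 + 4
  v = 0
  return a
After constant-fold (7 stmts):
  d = 1
  x = 8
  c = 5
  z = x
  a = 5
  v = 0
  return a
After copy-propagate (7 stmts):
  d = 1
  x = 8
  c = 5
  z = 8
  a = 5
  v = 0
  return 5
After constant-fold (7 stmts):
  d = 1
  x = 8
  c = 5
  z = 8
  a = 5
  v = 0
  return 5
After dead-code-elim (1 stmts):
  return 5
Evaluate:
  d = 1  =>  d = 1
  x = 1 * 8  =>  x = 8
  c = 5  =>  c = 5
  z = x  =>  z = 8
  a = 1 + 4  =>  a = 5
  v = 0  =>  v = 0
  return a = 5

Answer: 5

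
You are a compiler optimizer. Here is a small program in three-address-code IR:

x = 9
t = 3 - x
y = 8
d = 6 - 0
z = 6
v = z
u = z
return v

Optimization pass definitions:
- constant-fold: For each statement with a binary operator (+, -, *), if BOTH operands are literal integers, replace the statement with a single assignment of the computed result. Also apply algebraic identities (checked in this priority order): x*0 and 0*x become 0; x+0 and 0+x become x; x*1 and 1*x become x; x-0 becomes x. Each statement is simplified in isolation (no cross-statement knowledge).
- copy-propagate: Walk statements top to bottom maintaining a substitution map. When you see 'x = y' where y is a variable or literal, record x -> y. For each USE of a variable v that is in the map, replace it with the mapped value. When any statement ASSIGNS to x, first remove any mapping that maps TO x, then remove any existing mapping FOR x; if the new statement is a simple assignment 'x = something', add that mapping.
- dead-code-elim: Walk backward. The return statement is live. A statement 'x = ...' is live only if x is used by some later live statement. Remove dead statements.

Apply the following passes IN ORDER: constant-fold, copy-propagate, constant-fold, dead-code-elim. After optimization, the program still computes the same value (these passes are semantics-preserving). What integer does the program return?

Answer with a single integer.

Initial IR:
  x = 9
  t = 3 - x
  y = 8
  d = 6 - 0
  z = 6
  v = z
  u = z
  return v
After constant-fold (8 stmts):
  x = 9
  t = 3 - x
  y = 8
  d = 6
  z = 6
  v = z
  u = z
  return v
After copy-propagate (8 stmts):
  x = 9
  t = 3 - 9
  y = 8
  d = 6
  z = 6
  v = 6
  u = 6
  return 6
After constant-fold (8 stmts):
  x = 9
  t = -6
  y = 8
  d = 6
  z = 6
  v = 6
  u = 6
  return 6
After dead-code-elim (1 stmts):
  return 6
Evaluate:
  x = 9  =>  x = 9
  t = 3 - x  =>  t = -6
  y = 8  =>  y = 8
  d = 6 - 0  =>  d = 6
  z = 6  =>  z = 6
  v = z  =>  v = 6
  u = z  =>  u = 6
  return v = 6

Answer: 6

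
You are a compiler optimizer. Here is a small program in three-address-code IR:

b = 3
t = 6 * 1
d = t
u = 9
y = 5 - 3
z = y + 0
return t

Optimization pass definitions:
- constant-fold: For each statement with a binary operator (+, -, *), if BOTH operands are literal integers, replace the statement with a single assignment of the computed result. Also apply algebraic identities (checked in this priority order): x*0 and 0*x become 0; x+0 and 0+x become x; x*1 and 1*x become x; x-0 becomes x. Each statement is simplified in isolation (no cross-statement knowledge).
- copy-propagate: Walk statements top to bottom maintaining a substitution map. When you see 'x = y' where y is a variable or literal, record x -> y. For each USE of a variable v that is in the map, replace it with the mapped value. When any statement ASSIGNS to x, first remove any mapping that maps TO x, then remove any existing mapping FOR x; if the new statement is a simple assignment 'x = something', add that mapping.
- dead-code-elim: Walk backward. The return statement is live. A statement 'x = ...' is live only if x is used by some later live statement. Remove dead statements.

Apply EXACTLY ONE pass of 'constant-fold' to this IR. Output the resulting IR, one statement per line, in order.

Answer: b = 3
t = 6
d = t
u = 9
y = 2
z = y
return t

Derivation:
Applying constant-fold statement-by-statement:
  [1] b = 3  (unchanged)
  [2] t = 6 * 1  -> t = 6
  [3] d = t  (unchanged)
  [4] u = 9  (unchanged)
  [5] y = 5 - 3  -> y = 2
  [6] z = y + 0  -> z = y
  [7] return t  (unchanged)
Result (7 stmts):
  b = 3
  t = 6
  d = t
  u = 9
  y = 2
  z = y
  return t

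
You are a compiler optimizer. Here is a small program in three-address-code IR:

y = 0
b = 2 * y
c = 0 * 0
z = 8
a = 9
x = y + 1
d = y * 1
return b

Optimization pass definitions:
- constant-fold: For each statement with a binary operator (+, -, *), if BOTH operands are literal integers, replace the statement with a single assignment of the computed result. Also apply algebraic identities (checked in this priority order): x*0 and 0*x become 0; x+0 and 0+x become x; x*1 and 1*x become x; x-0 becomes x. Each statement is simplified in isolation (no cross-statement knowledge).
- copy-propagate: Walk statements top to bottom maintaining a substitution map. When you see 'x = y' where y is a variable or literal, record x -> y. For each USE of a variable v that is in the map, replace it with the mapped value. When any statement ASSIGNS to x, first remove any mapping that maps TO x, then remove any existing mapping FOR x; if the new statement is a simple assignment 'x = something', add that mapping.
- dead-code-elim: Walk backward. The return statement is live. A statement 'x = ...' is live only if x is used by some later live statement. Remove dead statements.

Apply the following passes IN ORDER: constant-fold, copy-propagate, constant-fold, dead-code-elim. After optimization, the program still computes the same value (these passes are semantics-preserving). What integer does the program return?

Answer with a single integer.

Answer: 0

Derivation:
Initial IR:
  y = 0
  b = 2 * y
  c = 0 * 0
  z = 8
  a = 9
  x = y + 1
  d = y * 1
  return b
After constant-fold (8 stmts):
  y = 0
  b = 2 * y
  c = 0
  z = 8
  a = 9
  x = y + 1
  d = y
  return b
After copy-propagate (8 stmts):
  y = 0
  b = 2 * 0
  c = 0
  z = 8
  a = 9
  x = 0 + 1
  d = 0
  return b
After constant-fold (8 stmts):
  y = 0
  b = 0
  c = 0
  z = 8
  a = 9
  x = 1
  d = 0
  return b
After dead-code-elim (2 stmts):
  b = 0
  return b
Evaluate:
  y = 0  =>  y = 0
  b = 2 * y  =>  b = 0
  c = 0 * 0  =>  c = 0
  z = 8  =>  z = 8
  a = 9  =>  a = 9
  x = y + 1  =>  x = 1
  d = y * 1  =>  d = 0
  return b = 0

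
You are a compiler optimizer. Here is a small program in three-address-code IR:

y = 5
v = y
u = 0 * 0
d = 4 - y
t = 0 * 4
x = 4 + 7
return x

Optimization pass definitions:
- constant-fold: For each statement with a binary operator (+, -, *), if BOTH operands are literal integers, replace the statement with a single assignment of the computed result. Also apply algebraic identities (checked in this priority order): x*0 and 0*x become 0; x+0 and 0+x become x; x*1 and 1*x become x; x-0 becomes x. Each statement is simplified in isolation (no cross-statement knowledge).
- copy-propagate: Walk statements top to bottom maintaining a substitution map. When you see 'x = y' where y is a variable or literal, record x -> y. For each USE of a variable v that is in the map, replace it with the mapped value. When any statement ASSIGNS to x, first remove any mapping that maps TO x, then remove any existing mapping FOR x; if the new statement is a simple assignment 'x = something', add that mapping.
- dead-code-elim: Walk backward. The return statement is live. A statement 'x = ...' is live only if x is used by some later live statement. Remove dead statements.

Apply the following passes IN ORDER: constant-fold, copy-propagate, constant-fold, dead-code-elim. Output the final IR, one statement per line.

Initial IR:
  y = 5
  v = y
  u = 0 * 0
  d = 4 - y
  t = 0 * 4
  x = 4 + 7
  return x
After constant-fold (7 stmts):
  y = 5
  v = y
  u = 0
  d = 4 - y
  t = 0
  x = 11
  return x
After copy-propagate (7 stmts):
  y = 5
  v = 5
  u = 0
  d = 4 - 5
  t = 0
  x = 11
  return 11
After constant-fold (7 stmts):
  y = 5
  v = 5
  u = 0
  d = -1
  t = 0
  x = 11
  return 11
After dead-code-elim (1 stmts):
  return 11

Answer: return 11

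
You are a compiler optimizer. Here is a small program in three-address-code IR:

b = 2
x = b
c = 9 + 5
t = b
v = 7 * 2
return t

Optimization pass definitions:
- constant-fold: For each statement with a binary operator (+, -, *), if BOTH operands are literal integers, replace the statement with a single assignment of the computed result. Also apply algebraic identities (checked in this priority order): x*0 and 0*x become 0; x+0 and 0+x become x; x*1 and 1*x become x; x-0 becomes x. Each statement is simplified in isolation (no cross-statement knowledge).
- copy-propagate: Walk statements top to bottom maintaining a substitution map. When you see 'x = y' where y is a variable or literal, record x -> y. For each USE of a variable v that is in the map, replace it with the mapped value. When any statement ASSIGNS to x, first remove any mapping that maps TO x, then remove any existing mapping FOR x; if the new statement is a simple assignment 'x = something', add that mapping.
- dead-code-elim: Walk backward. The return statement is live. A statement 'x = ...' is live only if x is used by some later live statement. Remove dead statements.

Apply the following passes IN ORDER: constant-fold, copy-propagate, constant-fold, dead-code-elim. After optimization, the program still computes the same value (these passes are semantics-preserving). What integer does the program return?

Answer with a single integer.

Initial IR:
  b = 2
  x = b
  c = 9 + 5
  t = b
  v = 7 * 2
  return t
After constant-fold (6 stmts):
  b = 2
  x = b
  c = 14
  t = b
  v = 14
  return t
After copy-propagate (6 stmts):
  b = 2
  x = 2
  c = 14
  t = 2
  v = 14
  return 2
After constant-fold (6 stmts):
  b = 2
  x = 2
  c = 14
  t = 2
  v = 14
  return 2
After dead-code-elim (1 stmts):
  return 2
Evaluate:
  b = 2  =>  b = 2
  x = b  =>  x = 2
  c = 9 + 5  =>  c = 14
  t = b  =>  t = 2
  v = 7 * 2  =>  v = 14
  return t = 2

Answer: 2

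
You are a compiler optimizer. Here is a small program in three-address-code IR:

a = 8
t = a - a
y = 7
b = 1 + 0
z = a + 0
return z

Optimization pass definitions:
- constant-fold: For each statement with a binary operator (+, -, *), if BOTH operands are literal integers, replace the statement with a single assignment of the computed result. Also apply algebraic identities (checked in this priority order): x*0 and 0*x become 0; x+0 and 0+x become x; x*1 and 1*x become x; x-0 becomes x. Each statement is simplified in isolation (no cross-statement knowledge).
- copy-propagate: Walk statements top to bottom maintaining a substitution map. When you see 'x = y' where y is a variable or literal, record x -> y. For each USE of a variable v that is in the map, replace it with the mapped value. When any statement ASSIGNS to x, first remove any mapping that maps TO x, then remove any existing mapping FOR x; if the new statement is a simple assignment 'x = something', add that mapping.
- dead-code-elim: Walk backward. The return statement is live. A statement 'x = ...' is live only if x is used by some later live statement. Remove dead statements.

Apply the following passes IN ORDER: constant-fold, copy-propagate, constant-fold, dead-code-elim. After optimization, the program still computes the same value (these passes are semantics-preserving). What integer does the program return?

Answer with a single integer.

Answer: 8

Derivation:
Initial IR:
  a = 8
  t = a - a
  y = 7
  b = 1 + 0
  z = a + 0
  return z
After constant-fold (6 stmts):
  a = 8
  t = a - a
  y = 7
  b = 1
  z = a
  return z
After copy-propagate (6 stmts):
  a = 8
  t = 8 - 8
  y = 7
  b = 1
  z = 8
  return 8
After constant-fold (6 stmts):
  a = 8
  t = 0
  y = 7
  b = 1
  z = 8
  return 8
After dead-code-elim (1 stmts):
  return 8
Evaluate:
  a = 8  =>  a = 8
  t = a - a  =>  t = 0
  y = 7  =>  y = 7
  b = 1 + 0  =>  b = 1
  z = a + 0  =>  z = 8
  return z = 8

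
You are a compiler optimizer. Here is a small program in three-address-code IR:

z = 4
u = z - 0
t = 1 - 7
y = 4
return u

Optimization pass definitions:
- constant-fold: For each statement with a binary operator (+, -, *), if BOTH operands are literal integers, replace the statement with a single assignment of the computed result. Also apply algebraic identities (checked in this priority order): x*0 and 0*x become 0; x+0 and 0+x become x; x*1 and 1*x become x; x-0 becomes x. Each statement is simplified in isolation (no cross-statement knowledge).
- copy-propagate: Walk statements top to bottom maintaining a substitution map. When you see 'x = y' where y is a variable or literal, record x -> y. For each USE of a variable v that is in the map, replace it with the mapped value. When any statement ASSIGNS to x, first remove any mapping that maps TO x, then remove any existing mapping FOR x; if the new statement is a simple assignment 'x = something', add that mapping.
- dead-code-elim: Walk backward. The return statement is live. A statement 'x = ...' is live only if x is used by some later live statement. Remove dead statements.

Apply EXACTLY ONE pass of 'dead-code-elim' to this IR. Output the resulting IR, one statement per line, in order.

Answer: z = 4
u = z - 0
return u

Derivation:
Applying dead-code-elim statement-by-statement:
  [5] return u  -> KEEP (return); live=['u']
  [4] y = 4  -> DEAD (y not live)
  [3] t = 1 - 7  -> DEAD (t not live)
  [2] u = z - 0  -> KEEP; live=['z']
  [1] z = 4  -> KEEP; live=[]
Result (3 stmts):
  z = 4
  u = z - 0
  return u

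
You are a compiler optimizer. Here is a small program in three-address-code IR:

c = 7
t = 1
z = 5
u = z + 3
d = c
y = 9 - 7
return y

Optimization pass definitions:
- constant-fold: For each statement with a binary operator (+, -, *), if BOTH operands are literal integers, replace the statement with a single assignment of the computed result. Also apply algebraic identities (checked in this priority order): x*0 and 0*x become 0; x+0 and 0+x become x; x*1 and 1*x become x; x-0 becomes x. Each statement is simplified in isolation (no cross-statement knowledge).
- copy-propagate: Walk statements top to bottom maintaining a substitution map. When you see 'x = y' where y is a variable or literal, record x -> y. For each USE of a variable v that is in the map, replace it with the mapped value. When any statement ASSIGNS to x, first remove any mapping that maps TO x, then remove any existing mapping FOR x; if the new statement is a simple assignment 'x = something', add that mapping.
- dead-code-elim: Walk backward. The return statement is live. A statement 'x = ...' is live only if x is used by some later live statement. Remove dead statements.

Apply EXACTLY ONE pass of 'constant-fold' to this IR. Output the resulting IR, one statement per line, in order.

Answer: c = 7
t = 1
z = 5
u = z + 3
d = c
y = 2
return y

Derivation:
Applying constant-fold statement-by-statement:
  [1] c = 7  (unchanged)
  [2] t = 1  (unchanged)
  [3] z = 5  (unchanged)
  [4] u = z + 3  (unchanged)
  [5] d = c  (unchanged)
  [6] y = 9 - 7  -> y = 2
  [7] return y  (unchanged)
Result (7 stmts):
  c = 7
  t = 1
  z = 5
  u = z + 3
  d = c
  y = 2
  return y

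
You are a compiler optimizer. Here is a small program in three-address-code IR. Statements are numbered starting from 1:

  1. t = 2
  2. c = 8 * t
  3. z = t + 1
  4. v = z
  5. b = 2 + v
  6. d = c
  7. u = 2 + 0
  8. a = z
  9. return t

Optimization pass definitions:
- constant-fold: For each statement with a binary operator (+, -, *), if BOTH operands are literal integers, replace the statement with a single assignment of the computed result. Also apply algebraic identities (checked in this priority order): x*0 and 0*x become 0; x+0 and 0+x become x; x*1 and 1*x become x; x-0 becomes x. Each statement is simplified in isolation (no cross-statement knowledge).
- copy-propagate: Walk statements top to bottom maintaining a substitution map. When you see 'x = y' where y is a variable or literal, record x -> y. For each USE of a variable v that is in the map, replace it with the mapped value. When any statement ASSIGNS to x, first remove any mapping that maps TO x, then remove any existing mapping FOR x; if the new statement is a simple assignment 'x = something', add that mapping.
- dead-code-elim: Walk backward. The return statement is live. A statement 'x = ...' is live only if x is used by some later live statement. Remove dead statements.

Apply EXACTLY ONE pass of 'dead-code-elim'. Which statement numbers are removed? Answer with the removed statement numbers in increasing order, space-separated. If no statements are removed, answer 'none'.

Backward liveness scan:
Stmt 1 't = 2': KEEP (t is live); live-in = []
Stmt 2 'c = 8 * t': DEAD (c not in live set ['t'])
Stmt 3 'z = t + 1': DEAD (z not in live set ['t'])
Stmt 4 'v = z': DEAD (v not in live set ['t'])
Stmt 5 'b = 2 + v': DEAD (b not in live set ['t'])
Stmt 6 'd = c': DEAD (d not in live set ['t'])
Stmt 7 'u = 2 + 0': DEAD (u not in live set ['t'])
Stmt 8 'a = z': DEAD (a not in live set ['t'])
Stmt 9 'return t': KEEP (return); live-in = ['t']
Removed statement numbers: [2, 3, 4, 5, 6, 7, 8]
Surviving IR:
  t = 2
  return t

Answer: 2 3 4 5 6 7 8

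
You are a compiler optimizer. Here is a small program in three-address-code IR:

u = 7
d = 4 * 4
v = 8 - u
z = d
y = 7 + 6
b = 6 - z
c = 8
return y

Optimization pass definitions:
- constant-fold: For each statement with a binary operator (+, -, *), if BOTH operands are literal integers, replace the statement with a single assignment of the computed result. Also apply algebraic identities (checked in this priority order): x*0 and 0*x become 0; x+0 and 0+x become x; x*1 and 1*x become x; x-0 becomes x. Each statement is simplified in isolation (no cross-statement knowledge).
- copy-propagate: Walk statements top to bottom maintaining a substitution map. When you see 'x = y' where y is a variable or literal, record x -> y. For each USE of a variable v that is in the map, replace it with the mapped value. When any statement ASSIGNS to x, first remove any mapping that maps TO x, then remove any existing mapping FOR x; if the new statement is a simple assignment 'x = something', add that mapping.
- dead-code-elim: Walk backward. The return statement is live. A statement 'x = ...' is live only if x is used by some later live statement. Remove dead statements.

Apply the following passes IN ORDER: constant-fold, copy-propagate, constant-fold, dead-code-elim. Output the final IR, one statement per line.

Answer: return 13

Derivation:
Initial IR:
  u = 7
  d = 4 * 4
  v = 8 - u
  z = d
  y = 7 + 6
  b = 6 - z
  c = 8
  return y
After constant-fold (8 stmts):
  u = 7
  d = 16
  v = 8 - u
  z = d
  y = 13
  b = 6 - z
  c = 8
  return y
After copy-propagate (8 stmts):
  u = 7
  d = 16
  v = 8 - 7
  z = 16
  y = 13
  b = 6 - 16
  c = 8
  return 13
After constant-fold (8 stmts):
  u = 7
  d = 16
  v = 1
  z = 16
  y = 13
  b = -10
  c = 8
  return 13
After dead-code-elim (1 stmts):
  return 13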